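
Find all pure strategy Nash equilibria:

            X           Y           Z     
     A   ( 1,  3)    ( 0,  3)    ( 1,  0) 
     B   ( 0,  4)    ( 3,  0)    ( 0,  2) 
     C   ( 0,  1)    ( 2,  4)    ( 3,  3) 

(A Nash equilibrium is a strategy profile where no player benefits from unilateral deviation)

Nash equilibrium: (A, X)

Work:
Best responses:
  P1 vs X: payoffs [1, 0, 0] → best response A (payoff 1)
  P1 vs Y: payoffs [0, 3, 2] → best response B (payoff 3)
  P1 vs Z: payoffs [1, 0, 3] → best response C (payoff 3)
  P2 vs A: payoffs [3, 3, 0] → best response X/Y (payoff 3)
  P2 vs B: payoffs [4, 0, 2] → best response X (payoff 4)
  P2 vs C: payoffs [1, 4, 3] → best response Y (payoff 4)
Mutual best responses: (A,X) → Nash equilibria.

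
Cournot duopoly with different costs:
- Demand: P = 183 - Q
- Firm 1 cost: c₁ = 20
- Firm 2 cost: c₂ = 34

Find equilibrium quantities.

q₁* = 59.0, q₂* = 45.0

Work:
Reaction: q₁ = (183 - 20 - q₂)/2
Reaction: q₂ = (183 - 34 - q₁)/2
Solve simultaneously:
q₁* = (183 - 2×20 + 34)/3 = 59.0
q₂* = (183 - 2×34 + 20)/3 = 45.0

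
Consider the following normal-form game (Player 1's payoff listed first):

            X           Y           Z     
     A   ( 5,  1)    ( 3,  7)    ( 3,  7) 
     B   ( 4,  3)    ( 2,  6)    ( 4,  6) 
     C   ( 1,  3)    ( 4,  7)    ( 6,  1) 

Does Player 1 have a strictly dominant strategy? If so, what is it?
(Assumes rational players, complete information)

No strictly dominant strategy exists for Player 1

Work:
A strategy strictly dominates another if it gives a strictly higher payoff against every opponent action. Compare each pair of P1's strategies column-by-column:
  A vs B: [5 vs 4, 3 vs 2, 3 vs 4] → A does not strictly dominate B (column Z: 3 ≤ 4)
  A vs C: [5 vs 1, 3 vs 4, 3 vs 6] → A does not strictly dominate C (column Y: 3 ≤ 4)
  B vs A: [4 vs 5, 2 vs 3, 4 vs 3] → B does not strictly dominate A (column X: 4 ≤ 5)
  B vs C: [4 vs 1, 2 vs 4, 4 vs 6] → B does not strictly dominate C (column Y: 2 ≤ 4)
  C vs A: [1 vs 5, 4 vs 3, 6 vs 3] → C does not strictly dominate A (column X: 1 ≤ 5)
  C vs B: [1 vs 4, 4 vs 2, 6 vs 4] → C does not strictly dominate B (column X: 1 ≤ 4)
No single strategy strictly dominates all others → no strictly dominant strategy.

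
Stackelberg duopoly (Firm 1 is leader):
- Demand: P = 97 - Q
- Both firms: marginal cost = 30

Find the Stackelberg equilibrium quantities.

q₁* (leader) = 33.5, q₂* (follower) = 16.75

Work:
Follower's reaction: q₂ = (a - c - q₁)/2
Leader substitutes: π₁ = q₁·(a - q₁ - (a-c-q₁)/2 - c)
FOC: q₁* = (97 - 30)/2 = 33.50
Then: q₂* = (97 - 30 - 33.5)/2 = 16.75
Leader has first-mover advantage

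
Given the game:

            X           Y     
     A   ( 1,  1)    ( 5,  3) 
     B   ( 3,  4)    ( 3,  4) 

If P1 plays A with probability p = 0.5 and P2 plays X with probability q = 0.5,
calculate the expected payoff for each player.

E[P1] = 3.0, E[P2] = 3.0

Work:
E[P1] = p·q·π₁(A,X) + p·(1-q)·π₁(A,Y) + (1-p)·q·π₁(B,X) + (1-p)·(1-q)·π₁(B,Y)
= 0.5·0.5·1 + 0.5·0.5·5 + 0.5·0.5·3 + 0.5·0.5·3
= 3.0

E[P2] = 3.0 (similar calculation)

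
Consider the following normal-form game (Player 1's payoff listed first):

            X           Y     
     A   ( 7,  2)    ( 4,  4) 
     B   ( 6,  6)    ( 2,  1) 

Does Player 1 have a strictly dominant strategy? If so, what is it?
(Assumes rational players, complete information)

Yes, Player 1's strictly dominant strategy is A

Work:
A strategy strictly dominates another if it gives a strictly higher payoff against every opponent action. Compare each pair of P1's strategies column-by-column:
  A vs B: [7 vs 6, 4 vs 2] → A strictly dominates B
  B vs A: [6 vs 7, 2 vs 4] → B does not strictly dominate A (column X: 6 ≤ 7)
A strictly dominates every other strategy → strictly dominant.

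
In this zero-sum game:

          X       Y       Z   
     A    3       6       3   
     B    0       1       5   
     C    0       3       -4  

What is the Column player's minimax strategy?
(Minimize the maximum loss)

Column should play X, value = 3

Work:
Column player minimizes Row's maximum payoff:
Column X: max payoff to Row = 3
Column Y: max payoff to Row = 6
Column Z: max payoff to Row = 5
Minimum is 3, achieved by column X.
Minimax strategy: X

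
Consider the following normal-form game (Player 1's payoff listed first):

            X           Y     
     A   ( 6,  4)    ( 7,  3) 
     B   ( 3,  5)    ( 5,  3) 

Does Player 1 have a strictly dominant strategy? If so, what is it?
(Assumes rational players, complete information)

Yes, Player 1's strictly dominant strategy is A

Work:
A strategy strictly dominates another if it gives a strictly higher payoff against every opponent action. Compare each pair of P1's strategies column-by-column:
  A vs B: [6 vs 3, 7 vs 5] → A strictly dominates B
  B vs A: [3 vs 6, 5 vs 7] → B does not strictly dominate A (column X: 3 ≤ 6)
A strictly dominates every other strategy → strictly dominant.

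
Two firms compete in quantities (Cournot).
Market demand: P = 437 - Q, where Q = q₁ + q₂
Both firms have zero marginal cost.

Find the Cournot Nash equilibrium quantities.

q₁* = q₂* = 145.67; P* = 145.67

Work:
Profit: π_i = P·q_i = (a - q_i - q_j)·q_i
FOC: ∂π_i/∂q_i = a - 2q_i - q_j = 0
Reaction function: q_i = (437 - q_j)/2
Symmetry: q* = 437/3 = 145.67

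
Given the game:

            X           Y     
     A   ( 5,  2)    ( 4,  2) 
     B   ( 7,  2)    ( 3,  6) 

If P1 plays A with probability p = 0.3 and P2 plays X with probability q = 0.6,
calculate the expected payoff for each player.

E[P1] = 5.16, E[P2] = 3.12

Work:
E[P1] = p·q·π₁(A,X) + p·(1-q)·π₁(A,Y) + (1-p)·q·π₁(B,X) + (1-p)·(1-q)·π₁(B,Y)
= 0.3·0.6·5 + 0.3·0.4·4 + 0.7·0.6·7 + 0.7·0.4·3
= 5.16

E[P2] = 3.12 (similar calculation)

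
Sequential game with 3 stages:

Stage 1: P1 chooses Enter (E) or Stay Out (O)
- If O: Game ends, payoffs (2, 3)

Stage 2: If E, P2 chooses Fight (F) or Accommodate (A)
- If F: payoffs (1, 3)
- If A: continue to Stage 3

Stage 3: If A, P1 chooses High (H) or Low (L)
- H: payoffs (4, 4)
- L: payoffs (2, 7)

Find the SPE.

SPE: (E, A, H); Outcome (4, 4)

Work:
Stage 3: P1 chooses H (4 vs 2)
Stage 2: P2: F->3, A->4 (anticipating H). Choose A
Stage 1: P1: O->2, E->4 (anticipating A, H). Choose E
SPE path: E -> A -> H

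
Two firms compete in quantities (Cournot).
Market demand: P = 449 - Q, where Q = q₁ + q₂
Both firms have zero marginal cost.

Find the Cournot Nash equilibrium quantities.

q₁* = q₂* = 149.67; P* = 149.67

Work:
Profit: π_i = P·q_i = (a - q_i - q_j)·q_i
FOC: ∂π_i/∂q_i = a - 2q_i - q_j = 0
Reaction function: q_i = (449 - q_j)/2
Symmetry: q* = 449/3 = 149.67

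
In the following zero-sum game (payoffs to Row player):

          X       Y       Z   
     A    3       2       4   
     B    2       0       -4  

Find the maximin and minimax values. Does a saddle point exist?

Maximin = 2, Minimax = 2, Saddle: True

Work:
Row minimums: [2, -4] → maximin = 2
Column maximums: [3, 2, 4] → minimax = 2
Saddle point exists! Game value = 2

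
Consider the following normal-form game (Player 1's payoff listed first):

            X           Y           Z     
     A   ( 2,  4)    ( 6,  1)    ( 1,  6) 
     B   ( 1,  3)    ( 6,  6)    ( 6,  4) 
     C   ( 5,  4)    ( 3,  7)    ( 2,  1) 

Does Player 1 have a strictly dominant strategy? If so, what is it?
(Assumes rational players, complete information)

No strictly dominant strategy exists for Player 1

Work:
A strategy strictly dominates another if it gives a strictly higher payoff against every opponent action. Compare each pair of P1's strategies column-by-column:
  A vs B: [2 vs 1, 6 vs 6, 1 vs 6] → A does not strictly dominate B (column Y: 6 ≤ 6)
  A vs C: [2 vs 5, 6 vs 3, 1 vs 2] → A does not strictly dominate C (column X: 2 ≤ 5)
  B vs A: [1 vs 2, 6 vs 6, 6 vs 1] → B does not strictly dominate A (column X: 1 ≤ 2)
  B vs C: [1 vs 5, 6 vs 3, 6 vs 2] → B does not strictly dominate C (column X: 1 ≤ 5)
  C vs A: [5 vs 2, 3 vs 6, 2 vs 1] → C does not strictly dominate A (column Y: 3 ≤ 6)
  C vs B: [5 vs 1, 3 vs 6, 2 vs 6] → C does not strictly dominate B (column Y: 3 ≤ 6)
No single strategy strictly dominates all others → no strictly dominant strategy.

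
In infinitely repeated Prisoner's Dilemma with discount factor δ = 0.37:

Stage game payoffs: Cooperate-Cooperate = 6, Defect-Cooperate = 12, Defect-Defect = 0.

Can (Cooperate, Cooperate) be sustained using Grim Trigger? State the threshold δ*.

δ* = 0.5; since δ = 0.37 < 0.5, cooperation cannot be sustained

Work:
For Grim Trigger:
Cooperate forever: 6/(1-δ)
Defect then punished: 12 + 0·δ/(1-δ)
Need: 6/(1-δ) ≥ 12 + 0·δ/(1-δ)
Solving: δ ≥ (T-R)/(T-P) = (12-6)/(12-0) = 0.5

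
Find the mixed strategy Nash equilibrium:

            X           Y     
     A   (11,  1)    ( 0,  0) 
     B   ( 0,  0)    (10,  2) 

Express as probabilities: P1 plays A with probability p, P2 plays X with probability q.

p = 0.6667, q = 0.4762

Work:
Find probabilities that make opponent indifferent:
P2 chooses q to make P1 indifferent between A and B
P1 chooses p to make P2 indifferent between X and Y
Mixed NE: P1 plays (A: 0.6667, B: 0.3333), P2 plays (X: 0.4762, Y: 0.5238)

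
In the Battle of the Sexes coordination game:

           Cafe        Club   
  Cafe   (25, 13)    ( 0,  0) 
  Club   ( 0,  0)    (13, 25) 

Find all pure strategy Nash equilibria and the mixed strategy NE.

Pure NE: (Cafe, Cafe) and (Club, Club); Mixed NE: p = 0.6579, q = 0.3421

Work:
Check pure NE:
(Cafe, Cafe): (25, 13) - no unilateral deviation beneficial
(Club, Club): (13, 25) - no unilateral deviation beneficial
Mixed NE: P1 plays Cafe with p = 0.6579, P2 plays Cafe with q = 0.3421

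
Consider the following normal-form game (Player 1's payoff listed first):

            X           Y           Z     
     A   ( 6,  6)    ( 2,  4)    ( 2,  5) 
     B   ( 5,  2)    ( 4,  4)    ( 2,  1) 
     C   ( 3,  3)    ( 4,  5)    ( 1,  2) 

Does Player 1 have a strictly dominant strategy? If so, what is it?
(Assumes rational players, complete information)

No strictly dominant strategy exists for Player 1

Work:
A strategy strictly dominates another if it gives a strictly higher payoff against every opponent action. Compare each pair of P1's strategies column-by-column:
  A vs B: [6 vs 5, 2 vs 4, 2 vs 2] → A does not strictly dominate B (column Y: 2 ≤ 4)
  A vs C: [6 vs 3, 2 vs 4, 2 vs 1] → A does not strictly dominate C (column Y: 2 ≤ 4)
  B vs A: [5 vs 6, 4 vs 2, 2 vs 2] → B does not strictly dominate A (column X: 5 ≤ 6)
  B vs C: [5 vs 3, 4 vs 4, 2 vs 1] → B does not strictly dominate C (column Y: 4 ≤ 4)
  C vs A: [3 vs 6, 4 vs 2, 1 vs 2] → C does not strictly dominate A (column X: 3 ≤ 6)
  C vs B: [3 vs 5, 4 vs 4, 1 vs 2] → C does not strictly dominate B (column X: 3 ≤ 5)
No single strategy strictly dominates all others → no strictly dominant strategy.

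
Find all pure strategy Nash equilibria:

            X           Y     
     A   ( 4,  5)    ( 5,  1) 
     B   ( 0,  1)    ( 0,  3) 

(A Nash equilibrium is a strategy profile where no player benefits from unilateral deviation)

Nash equilibrium: (A, X)

Work:
Best responses:
  P1 vs X: payoffs [4, 0] → best response A (payoff 4)
  P1 vs Y: payoffs [5, 0] → best response A (payoff 5)
  P2 vs A: payoffs [5, 1] → best response X (payoff 5)
  P2 vs B: payoffs [1, 3] → best response Y (payoff 3)
Mutual best responses: (A,X) → Nash equilibria.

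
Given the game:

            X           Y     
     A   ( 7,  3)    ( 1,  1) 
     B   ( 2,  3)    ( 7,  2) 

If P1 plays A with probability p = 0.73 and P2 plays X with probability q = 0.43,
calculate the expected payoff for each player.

E[P1] = 3.9229, E[P2] = 2.0139

Work:
E[P1] = p·q·π₁(A,X) + p·(1-q)·π₁(A,Y) + (1-p)·q·π₁(B,X) + (1-p)·(1-q)·π₁(B,Y)
= 0.73·0.43·7 + 0.73·0.57·1 + 0.27·0.43·2 + 0.27·0.57·7
= 3.9229

E[P2] = 2.0139 (similar calculation)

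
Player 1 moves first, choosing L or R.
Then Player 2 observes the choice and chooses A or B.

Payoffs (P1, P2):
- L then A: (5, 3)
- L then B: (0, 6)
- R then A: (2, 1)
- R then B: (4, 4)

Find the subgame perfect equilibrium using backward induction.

P1 plays R, P2 plays B after L and B after R; Payoff (4, 4)

Work:
Backward induction:
After L: P2 chooses B → P1 gets 0
After R: P2 chooses B → P1 gets 4
P1 chooses R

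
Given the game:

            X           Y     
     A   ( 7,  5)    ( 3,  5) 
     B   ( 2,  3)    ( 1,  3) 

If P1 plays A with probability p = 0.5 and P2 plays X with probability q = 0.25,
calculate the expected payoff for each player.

E[P1] = 2.625, E[P2] = 4.0

Work:
E[P1] = p·q·π₁(A,X) + p·(1-q)·π₁(A,Y) + (1-p)·q·π₁(B,X) + (1-p)·(1-q)·π₁(B,Y)
= 0.5·0.25·7 + 0.5·0.75·3 + 0.5·0.25·2 + 0.5·0.75·1
= 2.625

E[P2] = 4.0 (similar calculation)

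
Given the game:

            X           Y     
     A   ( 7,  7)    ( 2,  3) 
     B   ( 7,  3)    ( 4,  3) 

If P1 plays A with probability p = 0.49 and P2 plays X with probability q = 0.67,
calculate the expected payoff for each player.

E[P1] = 5.6866, E[P2] = 4.3132

Work:
E[P1] = p·q·π₁(A,X) + p·(1-q)·π₁(A,Y) + (1-p)·q·π₁(B,X) + (1-p)·(1-q)·π₁(B,Y)
= 0.49·0.67·7 + 0.49·0.33·2 + 0.51·0.67·7 + 0.51·0.33·4
= 5.6866

E[P2] = 4.3132 (similar calculation)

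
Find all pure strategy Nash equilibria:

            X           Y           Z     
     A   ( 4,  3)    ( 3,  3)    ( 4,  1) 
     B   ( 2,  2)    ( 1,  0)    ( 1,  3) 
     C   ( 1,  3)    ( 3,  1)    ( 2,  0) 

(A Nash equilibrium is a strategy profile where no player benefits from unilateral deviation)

Nash equilibrium: (A, X), (A, Y)

Work:
Best responses:
  P1 vs X: payoffs [4, 2, 1] → best response A (payoff 4)
  P1 vs Y: payoffs [3, 1, 3] → best response A/C (payoff 3)
  P1 vs Z: payoffs [4, 1, 2] → best response A (payoff 4)
  P2 vs A: payoffs [3, 3, 1] → best response X/Y (payoff 3)
  P2 vs B: payoffs [2, 0, 3] → best response Z (payoff 3)
  P2 vs C: payoffs [3, 1, 0] → best response X (payoff 3)
Mutual best responses: (A,X), (A,Y) → Nash equilibria.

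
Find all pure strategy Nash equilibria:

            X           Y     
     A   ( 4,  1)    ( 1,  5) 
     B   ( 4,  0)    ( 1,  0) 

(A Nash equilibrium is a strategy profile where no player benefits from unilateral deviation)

Nash equilibrium: (A, Y), (B, X), (B, Y)

Work:
Best responses:
  P1 vs X: payoffs [4, 4] → best response A/B (payoff 4)
  P1 vs Y: payoffs [1, 1] → best response A/B (payoff 1)
  P2 vs A: payoffs [1, 5] → best response Y (payoff 5)
  P2 vs B: payoffs [0, 0] → best response X/Y (payoff 0)
Mutual best responses: (A,Y), (B,X), (B,Y) → Nash equilibria.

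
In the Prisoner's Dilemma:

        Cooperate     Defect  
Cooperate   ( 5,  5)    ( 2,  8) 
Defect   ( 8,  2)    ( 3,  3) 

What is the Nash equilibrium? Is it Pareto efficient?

(Defect, Defect) is NE; not Pareto efficient

Work:
Defect dominates Cooperate for both players:
If P2 cooperates: Defect (8) > Cooperate (5)
If P2 defects: Defect (3) > Cooperate (2)
NE: (Defect, Defect) with payoff (3, 3)
But (Cooperate, Cooperate) = (5, 5) Pareto dominates (3, 3)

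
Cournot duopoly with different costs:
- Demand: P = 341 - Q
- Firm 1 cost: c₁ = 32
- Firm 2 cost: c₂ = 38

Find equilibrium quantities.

q₁* = 105.0, q₂* = 99.0

Work:
Reaction: q₁ = (341 - 32 - q₂)/2
Reaction: q₂ = (341 - 38 - q₁)/2
Solve simultaneously:
q₁* = (341 - 2×32 + 38)/3 = 105.0
q₂* = (341 - 2×38 + 32)/3 = 99.0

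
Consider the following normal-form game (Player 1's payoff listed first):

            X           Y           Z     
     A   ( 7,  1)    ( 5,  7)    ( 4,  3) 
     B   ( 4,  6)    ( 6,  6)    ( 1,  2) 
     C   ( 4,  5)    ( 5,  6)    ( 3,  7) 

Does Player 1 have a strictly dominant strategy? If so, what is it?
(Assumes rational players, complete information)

No strictly dominant strategy exists for Player 1

Work:
A strategy strictly dominates another if it gives a strictly higher payoff against every opponent action. Compare each pair of P1's strategies column-by-column:
  A vs B: [7 vs 4, 5 vs 6, 4 vs 1] → A does not strictly dominate B (column Y: 5 ≤ 6)
  A vs C: [7 vs 4, 5 vs 5, 4 vs 3] → A does not strictly dominate C (column Y: 5 ≤ 5)
  B vs A: [4 vs 7, 6 vs 5, 1 vs 4] → B does not strictly dominate A (column X: 4 ≤ 7)
  B vs C: [4 vs 4, 6 vs 5, 1 vs 3] → B does not strictly dominate C (column X: 4 ≤ 4)
  C vs A: [4 vs 7, 5 vs 5, 3 vs 4] → C does not strictly dominate A (column X: 4 ≤ 7)
  C vs B: [4 vs 4, 5 vs 6, 3 vs 1] → C does not strictly dominate B (column X: 4 ≤ 4)
No single strategy strictly dominates all others → no strictly dominant strategy.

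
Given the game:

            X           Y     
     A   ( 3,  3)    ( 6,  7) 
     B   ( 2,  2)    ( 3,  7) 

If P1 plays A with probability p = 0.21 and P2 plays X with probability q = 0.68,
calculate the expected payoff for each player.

E[P1] = 2.6644, E[P2] = 3.7428

Work:
E[P1] = p·q·π₁(A,X) + p·(1-q)·π₁(A,Y) + (1-p)·q·π₁(B,X) + (1-p)·(1-q)·π₁(B,Y)
= 0.21·0.68·3 + 0.21·0.32·6 + 0.79·0.68·2 + 0.79·0.32·3
= 2.6644

E[P2] = 3.7428 (similar calculation)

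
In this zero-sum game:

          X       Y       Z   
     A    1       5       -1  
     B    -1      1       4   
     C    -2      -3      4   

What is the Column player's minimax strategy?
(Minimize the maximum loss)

Column should play X, value = 1

Work:
Column player minimizes Row's maximum payoff:
Column X: max payoff to Row = 1
Column Y: max payoff to Row = 5
Column Z: max payoff to Row = 4
Minimum is 1, achieved by column X.
Minimax strategy: X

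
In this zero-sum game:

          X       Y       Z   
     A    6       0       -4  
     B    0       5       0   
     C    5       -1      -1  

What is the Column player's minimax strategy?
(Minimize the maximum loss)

Column should play Z, value = 0

Work:
Column player minimizes Row's maximum payoff:
Column X: max payoff to Row = 6
Column Y: max payoff to Row = 5
Column Z: max payoff to Row = 0
Minimum is 0, achieved by column Z.
Minimax strategy: Z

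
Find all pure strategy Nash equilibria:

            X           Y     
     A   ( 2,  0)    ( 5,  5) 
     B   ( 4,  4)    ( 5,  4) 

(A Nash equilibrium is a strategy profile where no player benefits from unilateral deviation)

Nash equilibrium: (A, Y), (B, X), (B, Y)

Work:
Best responses:
  P1 vs X: payoffs [2, 4] → best response B (payoff 4)
  P1 vs Y: payoffs [5, 5] → best response A/B (payoff 5)
  P2 vs A: payoffs [0, 5] → best response Y (payoff 5)
  P2 vs B: payoffs [4, 4] → best response X/Y (payoff 4)
Mutual best responses: (A,Y), (B,X), (B,Y) → Nash equilibria.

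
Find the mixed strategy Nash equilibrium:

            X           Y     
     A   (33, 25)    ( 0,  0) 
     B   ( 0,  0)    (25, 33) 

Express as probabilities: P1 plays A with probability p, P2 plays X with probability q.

p = 0.569, q = 0.431

Work:
Find probabilities that make opponent indifferent:
P2 chooses q to make P1 indifferent between A and B
P1 chooses p to make P2 indifferent between X and Y
Mixed NE: P1 plays (A: 0.569, B: 0.431), P2 plays (X: 0.431, Y: 0.569)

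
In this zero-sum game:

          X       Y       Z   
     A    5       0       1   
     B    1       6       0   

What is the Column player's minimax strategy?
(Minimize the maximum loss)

Column should play Z, value = 1

Work:
Column player minimizes Row's maximum payoff:
Column X: max payoff to Row = 5
Column Y: max payoff to Row = 6
Column Z: max payoff to Row = 1
Minimum is 1, achieved by column Z.
Minimax strategy: Z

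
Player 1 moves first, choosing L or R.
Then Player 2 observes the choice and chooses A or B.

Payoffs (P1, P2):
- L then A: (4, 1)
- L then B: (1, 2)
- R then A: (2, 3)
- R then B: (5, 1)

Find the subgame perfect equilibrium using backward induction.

P1 plays R, P2 plays B after L and A after R; Payoff (2, 3)

Work:
Backward induction:
After L: P2 chooses B → P1 gets 1
After R: P2 chooses A → P1 gets 2
P1 chooses R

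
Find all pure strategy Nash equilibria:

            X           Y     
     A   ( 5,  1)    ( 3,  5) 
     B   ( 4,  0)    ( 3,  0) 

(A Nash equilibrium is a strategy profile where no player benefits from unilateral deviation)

Nash equilibrium: (A, Y), (B, Y)

Work:
Best responses:
  P1 vs X: payoffs [5, 4] → best response A (payoff 5)
  P1 vs Y: payoffs [3, 3] → best response A/B (payoff 3)
  P2 vs A: payoffs [1, 5] → best response Y (payoff 5)
  P2 vs B: payoffs [0, 0] → best response X/Y (payoff 0)
Mutual best responses: (A,Y), (B,Y) → Nash equilibria.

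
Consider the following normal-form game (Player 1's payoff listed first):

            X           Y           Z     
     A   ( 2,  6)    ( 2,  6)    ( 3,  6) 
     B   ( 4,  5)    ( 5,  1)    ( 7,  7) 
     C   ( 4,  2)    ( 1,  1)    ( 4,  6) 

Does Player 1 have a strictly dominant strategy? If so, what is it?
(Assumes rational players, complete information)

No strictly dominant strategy exists for Player 1

Work:
A strategy strictly dominates another if it gives a strictly higher payoff against every opponent action. Compare each pair of P1's strategies column-by-column:
  A vs B: [2 vs 4, 2 vs 5, 3 vs 7] → A does not strictly dominate B (column X: 2 ≤ 4)
  A vs C: [2 vs 4, 2 vs 1, 3 vs 4] → A does not strictly dominate C (column X: 2 ≤ 4)
  B vs A: [4 vs 2, 5 vs 2, 7 vs 3] → B strictly dominates A
  B vs C: [4 vs 4, 5 vs 1, 7 vs 4] → B does not strictly dominate C (column X: 4 ≤ 4)
  C vs A: [4 vs 2, 1 vs 2, 4 vs 3] → C does not strictly dominate A (column Y: 1 ≤ 2)
  C vs B: [4 vs 4, 1 vs 5, 4 vs 7] → C does not strictly dominate B (column X: 4 ≤ 4)
No single strategy strictly dominates all others → no strictly dominant strategy.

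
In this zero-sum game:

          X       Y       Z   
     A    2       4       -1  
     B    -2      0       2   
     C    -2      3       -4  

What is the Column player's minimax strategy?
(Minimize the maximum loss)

Column should play X or Z (all achieve the minimum), value = 2

Work:
Column player minimizes Row's maximum payoff:
Column X: max payoff to Row = 2
Column Y: max payoff to Row = 4
Column Z: max payoff to Row = 2
Minimum is 2, achieved by columns X, Z (tied).
Each of X or Z is a minimax strategy.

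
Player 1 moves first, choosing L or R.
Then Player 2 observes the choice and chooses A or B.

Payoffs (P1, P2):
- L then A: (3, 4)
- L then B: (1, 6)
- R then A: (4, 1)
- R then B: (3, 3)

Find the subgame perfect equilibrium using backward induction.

P1 plays R, P2 plays B after L and B after R; Payoff (3, 3)

Work:
Backward induction:
After L: P2 chooses B → P1 gets 1
After R: P2 chooses B → P1 gets 3
P1 chooses R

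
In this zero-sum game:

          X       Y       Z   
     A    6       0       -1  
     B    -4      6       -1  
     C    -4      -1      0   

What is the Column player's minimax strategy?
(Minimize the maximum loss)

Column should play Z, value = 0

Work:
Column player minimizes Row's maximum payoff:
Column X: max payoff to Row = 6
Column Y: max payoff to Row = 6
Column Z: max payoff to Row = 0
Minimum is 0, achieved by column Z.
Minimax strategy: Z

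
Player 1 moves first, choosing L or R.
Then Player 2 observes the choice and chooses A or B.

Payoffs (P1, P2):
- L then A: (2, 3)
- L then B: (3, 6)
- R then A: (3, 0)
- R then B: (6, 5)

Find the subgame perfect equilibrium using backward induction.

P1 plays R, P2 plays B after L and B after R; Payoff (6, 5)

Work:
Backward induction:
After L: P2 chooses B → P1 gets 3
After R: P2 chooses B → P1 gets 6
P1 chooses R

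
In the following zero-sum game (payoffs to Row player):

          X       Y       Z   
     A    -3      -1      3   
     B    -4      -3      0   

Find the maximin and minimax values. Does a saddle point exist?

Maximin = -3, Minimax = -3, Saddle: True

Work:
Row minimums: [-3, -4] → maximin = -3
Column maximums: [-3, -1, 3] → minimax = -3
Saddle point exists! Game value = -3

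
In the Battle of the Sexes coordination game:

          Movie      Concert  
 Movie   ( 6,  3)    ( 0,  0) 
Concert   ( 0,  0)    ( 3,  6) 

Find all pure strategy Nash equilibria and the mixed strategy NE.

Pure NE: (Movie, Movie) and (Concert, Concert); Mixed NE: p = 0.6667, q = 0.3333

Work:
Check pure NE:
(Movie, Movie): (6, 3) - no unilateral deviation beneficial
(Concert, Concert): (3, 6) - no unilateral deviation beneficial
Mixed NE: P1 plays Movie with p = 0.6667, P2 plays Movie with q = 0.3333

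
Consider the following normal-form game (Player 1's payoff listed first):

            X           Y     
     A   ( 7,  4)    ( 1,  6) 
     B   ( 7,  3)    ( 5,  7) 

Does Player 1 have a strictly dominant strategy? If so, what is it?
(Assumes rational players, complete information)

No strictly dominant strategy exists for Player 1

Work:
A strategy strictly dominates another if it gives a strictly higher payoff against every opponent action. Compare each pair of P1's strategies column-by-column:
  A vs B: [7 vs 7, 1 vs 5] → A does not strictly dominate B (column X: 7 ≤ 7)
  B vs A: [7 vs 7, 5 vs 1] → B does not strictly dominate A (column X: 7 ≤ 7)
No single strategy strictly dominates all others → no strictly dominant strategy.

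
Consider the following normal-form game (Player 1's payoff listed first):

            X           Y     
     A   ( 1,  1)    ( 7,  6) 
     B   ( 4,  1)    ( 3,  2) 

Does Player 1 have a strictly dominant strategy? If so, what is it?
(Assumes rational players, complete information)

No strictly dominant strategy exists for Player 1

Work:
A strategy strictly dominates another if it gives a strictly higher payoff against every opponent action. Compare each pair of P1's strategies column-by-column:
  A vs B: [1 vs 4, 7 vs 3] → A does not strictly dominate B (column X: 1 ≤ 4)
  B vs A: [4 vs 1, 3 vs 7] → B does not strictly dominate A (column Y: 3 ≤ 7)
No single strategy strictly dominates all others → no strictly dominant strategy.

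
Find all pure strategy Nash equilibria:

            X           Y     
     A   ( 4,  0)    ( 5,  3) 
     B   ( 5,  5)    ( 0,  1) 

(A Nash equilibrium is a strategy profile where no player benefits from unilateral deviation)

Nash equilibrium: (A, Y), (B, X)

Work:
Best responses:
  P1 vs X: payoffs [4, 5] → best response B (payoff 5)
  P1 vs Y: payoffs [5, 0] → best response A (payoff 5)
  P2 vs A: payoffs [0, 3] → best response Y (payoff 3)
  P2 vs B: payoffs [5, 1] → best response X (payoff 5)
Mutual best responses: (A,Y), (B,X) → Nash equilibria.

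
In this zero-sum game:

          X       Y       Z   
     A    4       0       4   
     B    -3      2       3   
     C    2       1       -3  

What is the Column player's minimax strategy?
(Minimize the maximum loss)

Column should play Y, value = 2

Work:
Column player minimizes Row's maximum payoff:
Column X: max payoff to Row = 4
Column Y: max payoff to Row = 2
Column Z: max payoff to Row = 4
Minimum is 2, achieved by column Y.
Minimax strategy: Y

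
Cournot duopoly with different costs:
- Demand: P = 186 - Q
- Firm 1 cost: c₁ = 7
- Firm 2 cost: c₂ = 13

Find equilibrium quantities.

q₁* = 61.67, q₂* = 55.67

Work:
Reaction: q₁ = (186 - 7 - q₂)/2
Reaction: q₂ = (186 - 13 - q₁)/2
Solve simultaneously:
q₁* = (186 - 2×7 + 13)/3 = 61.67
q₂* = (186 - 2×13 + 7)/3 = 55.67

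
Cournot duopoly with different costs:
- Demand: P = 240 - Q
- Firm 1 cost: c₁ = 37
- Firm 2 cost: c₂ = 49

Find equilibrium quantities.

q₁* = 71.67, q₂* = 59.67

Work:
Reaction: q₁ = (240 - 37 - q₂)/2
Reaction: q₂ = (240 - 49 - q₁)/2
Solve simultaneously:
q₁* = (240 - 2×37 + 49)/3 = 71.67
q₂* = (240 - 2×49 + 37)/3 = 59.67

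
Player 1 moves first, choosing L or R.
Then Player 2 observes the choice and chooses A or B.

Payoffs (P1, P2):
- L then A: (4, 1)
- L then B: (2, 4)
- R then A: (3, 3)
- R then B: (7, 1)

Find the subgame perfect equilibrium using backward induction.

P1 plays R, P2 plays B after L and A after R; Payoff (3, 3)

Work:
Backward induction:
After L: P2 chooses B → P1 gets 2
After R: P2 chooses A → P1 gets 3
P1 chooses R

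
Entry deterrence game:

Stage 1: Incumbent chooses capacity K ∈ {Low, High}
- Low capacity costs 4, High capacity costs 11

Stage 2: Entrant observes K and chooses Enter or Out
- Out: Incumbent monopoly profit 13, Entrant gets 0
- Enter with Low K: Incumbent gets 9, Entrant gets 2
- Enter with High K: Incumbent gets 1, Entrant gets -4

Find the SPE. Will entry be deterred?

SPE: (Low, Enter|Low, Out|High); Entry not deterred. Incumbent net profit = 5, Entrant gets 2

Work:
After Low K: Entrant enters (2 > 0)
After High K: Entrant stays out (-4 < 0)
Incumbent: Low → 9−4=5, High → 13−11=2
Incumbent chooses Low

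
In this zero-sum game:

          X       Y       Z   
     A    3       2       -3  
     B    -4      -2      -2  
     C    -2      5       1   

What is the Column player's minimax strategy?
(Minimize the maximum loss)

Column should play Z, value = 1

Work:
Column player minimizes Row's maximum payoff:
Column X: max payoff to Row = 3
Column Y: max payoff to Row = 5
Column Z: max payoff to Row = 1
Minimum is 1, achieved by column Z.
Minimax strategy: Z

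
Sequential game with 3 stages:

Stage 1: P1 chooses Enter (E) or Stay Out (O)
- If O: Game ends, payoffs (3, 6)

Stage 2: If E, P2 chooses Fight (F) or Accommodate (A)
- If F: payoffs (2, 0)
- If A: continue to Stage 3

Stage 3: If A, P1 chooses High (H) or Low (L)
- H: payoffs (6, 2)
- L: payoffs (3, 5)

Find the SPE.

SPE: (E, A, H); Outcome (6, 2)

Work:
Stage 3: P1 chooses H (6 vs 3)
Stage 2: P2: F->0, A->2 (anticipating H). Choose A
Stage 1: P1: O->3, E->6 (anticipating A, H). Choose E
SPE path: E -> A -> H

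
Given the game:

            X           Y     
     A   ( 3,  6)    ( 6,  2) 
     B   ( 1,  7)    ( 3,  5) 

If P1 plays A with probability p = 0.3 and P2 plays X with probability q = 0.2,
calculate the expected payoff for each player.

E[P1] = 3.44, E[P2] = 4.62

Work:
E[P1] = p·q·π₁(A,X) + p·(1-q)·π₁(A,Y) + (1-p)·q·π₁(B,X) + (1-p)·(1-q)·π₁(B,Y)
= 0.3·0.2·3 + 0.3·0.8·6 + 0.7·0.2·1 + 0.7·0.8·3
= 3.44

E[P2] = 4.62 (similar calculation)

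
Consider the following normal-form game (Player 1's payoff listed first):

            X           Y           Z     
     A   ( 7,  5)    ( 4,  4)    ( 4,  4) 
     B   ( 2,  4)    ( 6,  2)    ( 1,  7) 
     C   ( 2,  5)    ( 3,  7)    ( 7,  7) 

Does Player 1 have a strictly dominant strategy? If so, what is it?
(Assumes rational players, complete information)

No strictly dominant strategy exists for Player 1

Work:
A strategy strictly dominates another if it gives a strictly higher payoff against every opponent action. Compare each pair of P1's strategies column-by-column:
  A vs B: [7 vs 2, 4 vs 6, 4 vs 1] → A does not strictly dominate B (column Y: 4 ≤ 6)
  A vs C: [7 vs 2, 4 vs 3, 4 vs 7] → A does not strictly dominate C (column Z: 4 ≤ 7)
  B vs A: [2 vs 7, 6 vs 4, 1 vs 4] → B does not strictly dominate A (column X: 2 ≤ 7)
  B vs C: [2 vs 2, 6 vs 3, 1 vs 7] → B does not strictly dominate C (column X: 2 ≤ 2)
  C vs A: [2 vs 7, 3 vs 4, 7 vs 4] → C does not strictly dominate A (column X: 2 ≤ 7)
  C vs B: [2 vs 2, 3 vs 6, 7 vs 1] → C does not strictly dominate B (column X: 2 ≤ 2)
No single strategy strictly dominates all others → no strictly dominant strategy.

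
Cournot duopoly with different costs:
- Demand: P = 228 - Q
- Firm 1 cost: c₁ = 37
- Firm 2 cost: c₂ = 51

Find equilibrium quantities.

q₁* = 68.33, q₂* = 54.33

Work:
Reaction: q₁ = (228 - 37 - q₂)/2
Reaction: q₂ = (228 - 51 - q₁)/2
Solve simultaneously:
q₁* = (228 - 2×37 + 51)/3 = 68.33
q₂* = (228 - 2×51 + 37)/3 = 54.33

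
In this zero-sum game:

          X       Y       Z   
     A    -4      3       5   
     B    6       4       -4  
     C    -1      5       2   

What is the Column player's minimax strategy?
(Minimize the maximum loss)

Column should play Y or Z (all achieve the minimum), value = 5

Work:
Column player minimizes Row's maximum payoff:
Column X: max payoff to Row = 6
Column Y: max payoff to Row = 5
Column Z: max payoff to Row = 5
Minimum is 5, achieved by columns Y, Z (tied).
Each of Y or Z is a minimax strategy.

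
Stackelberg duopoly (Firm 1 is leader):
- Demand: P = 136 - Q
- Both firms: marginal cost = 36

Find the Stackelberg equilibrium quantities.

q₁* (leader) = 50.0, q₂* (follower) = 25.0

Work:
Follower's reaction: q₂ = (a - c - q₁)/2
Leader substitutes: π₁ = q₁·(a - q₁ - (a-c-q₁)/2 - c)
FOC: q₁* = (136 - 36)/2 = 50.00
Then: q₂* = (136 - 36 - 50.0)/2 = 25.00
Leader has first-mover advantage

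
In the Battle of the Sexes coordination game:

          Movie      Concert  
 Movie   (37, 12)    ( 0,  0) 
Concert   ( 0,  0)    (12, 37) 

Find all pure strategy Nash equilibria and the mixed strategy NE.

Pure NE: (Movie, Movie) and (Concert, Concert); Mixed NE: p = 0.7551, q = 0.2449

Work:
Check pure NE:
(Movie, Movie): (37, 12) - no unilateral deviation beneficial
(Concert, Concert): (12, 37) - no unilateral deviation beneficial
Mixed NE: P1 plays Movie with p = 0.7551, P2 plays Movie with q = 0.2449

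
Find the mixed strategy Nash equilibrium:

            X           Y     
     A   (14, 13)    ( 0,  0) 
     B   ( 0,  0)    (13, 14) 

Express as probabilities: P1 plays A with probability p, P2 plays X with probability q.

p = 0.5185, q = 0.4815

Work:
Find probabilities that make opponent indifferent:
P2 chooses q to make P1 indifferent between A and B
P1 chooses p to make P2 indifferent between X and Y
Mixed NE: P1 plays (A: 0.5185, B: 0.4815), P2 plays (X: 0.4815, Y: 0.5185)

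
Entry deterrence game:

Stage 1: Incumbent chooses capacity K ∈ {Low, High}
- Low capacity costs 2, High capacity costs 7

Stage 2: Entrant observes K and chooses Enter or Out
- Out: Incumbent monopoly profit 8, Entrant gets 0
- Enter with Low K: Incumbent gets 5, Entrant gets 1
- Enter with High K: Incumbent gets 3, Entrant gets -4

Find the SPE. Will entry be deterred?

SPE: (Low, Enter|Low, Out|High); Entry not deterred. Incumbent net profit = 3, Entrant gets 1

Work:
After Low K: Entrant enters (1 > 0)
After High K: Entrant stays out (-4 < 0)
Incumbent: Low → 5−2=3, High → 8−7=1
Incumbent chooses Low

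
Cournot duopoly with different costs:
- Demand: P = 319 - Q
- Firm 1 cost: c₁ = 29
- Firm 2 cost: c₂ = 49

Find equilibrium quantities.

q₁* = 103.33, q₂* = 83.33

Work:
Reaction: q₁ = (319 - 29 - q₂)/2
Reaction: q₂ = (319 - 49 - q₁)/2
Solve simultaneously:
q₁* = (319 - 2×29 + 49)/3 = 103.33
q₂* = (319 - 2×49 + 29)/3 = 83.33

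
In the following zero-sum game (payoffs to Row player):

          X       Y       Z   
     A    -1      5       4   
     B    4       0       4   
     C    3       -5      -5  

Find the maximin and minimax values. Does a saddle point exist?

Maximin = 0, Minimax = 4, Saddle: False

Work:
Row minimums: [-1, 0, -5] → maximin = 0
Column maximums: [4, 5, 4] → minimax = 4
No saddle point (maximin ≠ minimax). Mixed strategy needed.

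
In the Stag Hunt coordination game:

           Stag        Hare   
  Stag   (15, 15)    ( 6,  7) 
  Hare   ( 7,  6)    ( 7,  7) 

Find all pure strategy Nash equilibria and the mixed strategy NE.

Pure NE: (Stag, Stag) and (Hare, Hare); Mixed NE: p = 0.1111, q = 0.1111

Work:
Check pure NE:
(Stag, Stag): (15, 15) - no unilateral deviation beneficial
(Hare, Hare): (7, 7) - no unilateral deviation beneficial
Mixed NE: P1 plays Stag with p = 0.1111, P2 plays Stag with q = 0.1111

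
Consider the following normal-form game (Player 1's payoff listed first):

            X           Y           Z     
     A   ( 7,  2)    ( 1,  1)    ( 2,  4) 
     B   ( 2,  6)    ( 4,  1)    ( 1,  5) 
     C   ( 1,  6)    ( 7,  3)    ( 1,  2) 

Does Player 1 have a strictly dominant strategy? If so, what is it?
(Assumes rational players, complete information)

No strictly dominant strategy exists for Player 1

Work:
A strategy strictly dominates another if it gives a strictly higher payoff against every opponent action. Compare each pair of P1's strategies column-by-column:
  A vs B: [7 vs 2, 1 vs 4, 2 vs 1] → A does not strictly dominate B (column Y: 1 ≤ 4)
  A vs C: [7 vs 1, 1 vs 7, 2 vs 1] → A does not strictly dominate C (column Y: 1 ≤ 7)
  B vs A: [2 vs 7, 4 vs 1, 1 vs 2] → B does not strictly dominate A (column X: 2 ≤ 7)
  B vs C: [2 vs 1, 4 vs 7, 1 vs 1] → B does not strictly dominate C (column Y: 4 ≤ 7)
  C vs A: [1 vs 7, 7 vs 1, 1 vs 2] → C does not strictly dominate A (column X: 1 ≤ 7)
  C vs B: [1 vs 2, 7 vs 4, 1 vs 1] → C does not strictly dominate B (column X: 1 ≤ 2)
No single strategy strictly dominates all others → no strictly dominant strategy.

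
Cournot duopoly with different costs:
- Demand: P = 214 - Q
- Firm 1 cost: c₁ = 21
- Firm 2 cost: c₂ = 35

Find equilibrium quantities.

q₁* = 69.0, q₂* = 55.0

Work:
Reaction: q₁ = (214 - 21 - q₂)/2
Reaction: q₂ = (214 - 35 - q₁)/2
Solve simultaneously:
q₁* = (214 - 2×21 + 35)/3 = 69.0
q₂* = (214 - 2×35 + 21)/3 = 55.0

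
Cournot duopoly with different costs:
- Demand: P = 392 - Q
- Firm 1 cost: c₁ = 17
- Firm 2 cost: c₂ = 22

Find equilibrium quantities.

q₁* = 126.67, q₂* = 121.67

Work:
Reaction: q₁ = (392 - 17 - q₂)/2
Reaction: q₂ = (392 - 22 - q₁)/2
Solve simultaneously:
q₁* = (392 - 2×17 + 22)/3 = 126.67
q₂* = (392 - 2×22 + 17)/3 = 121.67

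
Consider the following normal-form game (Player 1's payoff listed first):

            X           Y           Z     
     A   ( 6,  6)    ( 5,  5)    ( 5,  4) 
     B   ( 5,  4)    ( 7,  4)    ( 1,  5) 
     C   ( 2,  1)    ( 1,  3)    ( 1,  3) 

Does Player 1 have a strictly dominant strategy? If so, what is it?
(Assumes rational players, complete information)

No strictly dominant strategy exists for Player 1

Work:
A strategy strictly dominates another if it gives a strictly higher payoff against every opponent action. Compare each pair of P1's strategies column-by-column:
  A vs B: [6 vs 5, 5 vs 7, 5 vs 1] → A does not strictly dominate B (column Y: 5 ≤ 7)
  A vs C: [6 vs 2, 5 vs 1, 5 vs 1] → A strictly dominates C
  B vs A: [5 vs 6, 7 vs 5, 1 vs 5] → B does not strictly dominate A (column X: 5 ≤ 6)
  B vs C: [5 vs 2, 7 vs 1, 1 vs 1] → B does not strictly dominate C (column Z: 1 ≤ 1)
  C vs A: [2 vs 6, 1 vs 5, 1 vs 5] → C does not strictly dominate A (column X: 2 ≤ 6)
  C vs B: [2 vs 5, 1 vs 7, 1 vs 1] → C does not strictly dominate B (column X: 2 ≤ 5)
No single strategy strictly dominates all others → no strictly dominant strategy.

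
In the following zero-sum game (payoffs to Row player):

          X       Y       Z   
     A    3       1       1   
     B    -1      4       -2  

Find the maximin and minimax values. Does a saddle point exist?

Maximin = 1, Minimax = 1, Saddle: True

Work:
Row minimums: [1, -2] → maximin = 1
Column maximums: [3, 4, 1] → minimax = 1
Saddle point exists! Game value = 1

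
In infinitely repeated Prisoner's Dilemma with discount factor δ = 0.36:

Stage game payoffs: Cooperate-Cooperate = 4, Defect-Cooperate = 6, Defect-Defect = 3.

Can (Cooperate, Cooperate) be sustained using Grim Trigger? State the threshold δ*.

δ* = 0.6667; since δ = 0.36 < 0.6667, cooperation cannot be sustained

Work:
For Grim Trigger:
Cooperate forever: 4/(1-δ)
Defect then punished: 6 + 3·δ/(1-δ)
Need: 4/(1-δ) ≥ 6 + 3·δ/(1-δ)
Solving: δ ≥ (T-R)/(T-P) = (6-4)/(6-3) = 0.6667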